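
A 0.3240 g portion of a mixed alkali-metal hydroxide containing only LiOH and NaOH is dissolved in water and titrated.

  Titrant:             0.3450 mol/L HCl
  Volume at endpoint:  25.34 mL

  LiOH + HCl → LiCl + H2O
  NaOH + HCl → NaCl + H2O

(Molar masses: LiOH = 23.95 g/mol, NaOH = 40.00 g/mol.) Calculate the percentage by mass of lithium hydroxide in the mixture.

11.83 %

n(HCl) = 0.02534 × 0.3450 = 8.742 × 10^-3 mol
Let x = n(LiOH), y = n(NaOH).
Titrant: 1x + 1y = 8.742 × 10^-3;  mass: 23.95x + 40.00y = 0.3240
Solving, x = 1.601 × 10^-3 mol, y = 7.142 × 10^-3 mol
mass of LiOH = 1.601 × 10^-3 × 23.95 = 0.03834 g
% LiOH = 0.03834 / 0.3240 × 100 = 11.83 %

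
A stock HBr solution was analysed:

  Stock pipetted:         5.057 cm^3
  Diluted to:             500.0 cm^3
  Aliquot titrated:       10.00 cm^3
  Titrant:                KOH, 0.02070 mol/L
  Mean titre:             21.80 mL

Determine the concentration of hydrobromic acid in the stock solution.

4.462 mol/L

HBr + KOH → KBr + H2O
n(KOH) = 0.02180 × 0.02070 = 4.513 × 10^-4 mol
n(HBr) in the aliquot = 4.513 × 10^-4 mol (1:1 ratio)
[HBr]_dilute = 4.513 × 10^-4 / 0.01000 = 0.04513 mol/L
Dilution factor = 500.0 / 5.057 = 98.87
[HBr]_stock = 0.04513 × 98.87 = 4.462 mol/L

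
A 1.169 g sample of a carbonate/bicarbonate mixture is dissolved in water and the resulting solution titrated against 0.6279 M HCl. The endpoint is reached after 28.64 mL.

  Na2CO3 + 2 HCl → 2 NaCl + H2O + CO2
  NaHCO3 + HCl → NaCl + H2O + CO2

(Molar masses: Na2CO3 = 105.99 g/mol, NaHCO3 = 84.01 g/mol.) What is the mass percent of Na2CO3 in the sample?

49.95 %

n(HCl) = 0.02864 × 0.6279 = 0.01798 mol
Let x = n(Na2CO3), y = n(NaHCO3).
Titrant: 2x + 1y = 0.01798;  mass: 105.99x + 84.01y = 1.169
Solving, x = 5.510 × 10^-3 mol, y = 6.964 × 10^-3 mol
mass of Na2CO3 = 5.510 × 10^-3 × 105.99 = 0.5840 g
% Na2CO3 = 0.5840 / 1.169 × 100 = 49.95 %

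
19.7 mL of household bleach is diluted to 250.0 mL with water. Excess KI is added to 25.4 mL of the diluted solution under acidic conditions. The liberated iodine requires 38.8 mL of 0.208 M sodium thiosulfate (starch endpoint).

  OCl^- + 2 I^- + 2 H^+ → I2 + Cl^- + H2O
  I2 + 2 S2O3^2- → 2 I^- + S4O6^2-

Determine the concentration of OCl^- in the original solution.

n(S2O3^2-) = 0.0388 × 0.208 = 8.07 × 10^-3 mol
n(I2) = n(S2O3^2-)/2 = 4.04 × 10^-3 mol
n(OCl^-) in the aliquot = 4.04 × 10^-3 mol (1:1 ratio)
[OCl^-]_dilute = 4.04 × 10^-3 / 0.0254 = 0.159 mol/L
[OCl^-]_original = 0.159 × 250.0/19.7 = 2.02 mol/L

2.02 M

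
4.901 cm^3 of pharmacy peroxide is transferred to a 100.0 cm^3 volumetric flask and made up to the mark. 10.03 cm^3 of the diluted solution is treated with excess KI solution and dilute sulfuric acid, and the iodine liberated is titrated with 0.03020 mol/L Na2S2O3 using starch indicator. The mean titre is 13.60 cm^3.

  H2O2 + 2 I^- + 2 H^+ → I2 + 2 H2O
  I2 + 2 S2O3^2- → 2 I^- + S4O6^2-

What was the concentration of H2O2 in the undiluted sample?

n(S2O3^2-) = 0.01360 × 0.03020 = 4.107 × 10^-4 mol
n(I2) = n(S2O3^2-)/2 = 2.054 × 10^-4 mol
n(H2O2) in the aliquot = 2.054 × 10^-4 mol (1:1 ratio)
[H2O2]_dilute = 2.054 × 10^-4 / 0.01003 = 0.02047 mol/L
[H2O2]_original = 0.02047 × 100.0/4.901 = 0.4178 mol/L

0.4178 mol/L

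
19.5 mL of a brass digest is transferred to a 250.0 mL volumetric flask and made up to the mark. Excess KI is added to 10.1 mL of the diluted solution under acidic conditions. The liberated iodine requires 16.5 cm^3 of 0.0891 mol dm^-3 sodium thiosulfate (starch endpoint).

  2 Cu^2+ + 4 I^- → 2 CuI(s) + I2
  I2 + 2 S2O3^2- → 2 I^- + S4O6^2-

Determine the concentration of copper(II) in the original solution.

n(S2O3^2-) = 0.0165 × 0.0891 = 1.47 × 10^-3 mol
n(I2) = n(S2O3^2-)/2 = 7.35 × 10^-4 mol
From the 2:1 ratio, n(Cu2+) in the aliquot = 2/1 × 7.35 × 10^-4 = 1.47 × 10^-3 mol
[Cu2+]_dilute = 1.47 × 10^-3 / 0.0101 = 0.146 mol/L
[Cu2+]_original = 0.146 × 250.0/19.5 = 1.87 mol/L

1.87 mol/L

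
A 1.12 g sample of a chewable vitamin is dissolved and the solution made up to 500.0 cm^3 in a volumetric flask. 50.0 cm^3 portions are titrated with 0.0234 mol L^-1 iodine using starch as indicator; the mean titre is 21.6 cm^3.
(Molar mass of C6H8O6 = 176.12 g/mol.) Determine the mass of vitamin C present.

C6H8O6 + I2 → C6H6O6 + 2 HI
n(I2) per titration = 0.0216 × 0.0234 = 5.05 × 10^-4 mol
n(C6H8O6) in each aliquot = 5.05 × 10^-4 mol (1:1 ratio)
n(C6H8O6) in the whole flask = 5.05 × 10^-4 × 500.0/50.0 = 5.05 × 10^-3 mol
mass of C6H8O6 = 5.05 × 10^-3 × 176.12 = 0.890 g

0.890 g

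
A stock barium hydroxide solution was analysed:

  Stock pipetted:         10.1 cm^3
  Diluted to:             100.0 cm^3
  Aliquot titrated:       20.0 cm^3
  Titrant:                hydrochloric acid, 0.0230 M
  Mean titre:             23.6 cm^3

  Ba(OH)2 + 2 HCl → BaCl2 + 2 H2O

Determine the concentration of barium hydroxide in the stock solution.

n(HCl) = 0.0236 × 0.0230 = 5.43 × 10^-4 mol
From the 1:2 ratio, n(Ba(OH)2) in the aliquot = 1/2 × 5.43 × 10^-4 = 2.71 × 10^-4 mol
[Ba(OH)2]_dilute = 2.71 × 10^-4 / 0.0200 = 0.0136 mol/L
Dilution factor = 100.0 / 10.1 = 9.901
[Ba(OH)2]_stock = 0.0136 × 9.901 = 0.134 mol/L

0.134 M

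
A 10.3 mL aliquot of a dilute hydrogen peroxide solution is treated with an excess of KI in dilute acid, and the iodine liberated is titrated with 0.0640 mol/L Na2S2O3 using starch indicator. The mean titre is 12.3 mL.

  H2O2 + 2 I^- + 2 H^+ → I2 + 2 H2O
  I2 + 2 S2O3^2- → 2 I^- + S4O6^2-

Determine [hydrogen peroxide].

n(S2O3^2-) = 0.0123 × 0.0640 = 7.87 × 10^-4 mol
n(I2) = n(S2O3^2-)/2 = 3.94 × 10^-4 mol
n(H2O2) in the aliquot = 3.94 × 10^-4 mol (1:1 ratio)
[H2O2] = 3.94 × 10^-4 / 0.0103 = 0.0382 mol/L

0.0382 mol/L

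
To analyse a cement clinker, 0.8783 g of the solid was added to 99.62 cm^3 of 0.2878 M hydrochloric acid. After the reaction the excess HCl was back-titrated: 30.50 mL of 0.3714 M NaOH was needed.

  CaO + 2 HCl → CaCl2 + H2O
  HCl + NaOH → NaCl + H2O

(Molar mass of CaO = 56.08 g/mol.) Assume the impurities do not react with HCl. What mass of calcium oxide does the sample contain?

0.4863 g

n(HCl) added = 0.09962 × 0.2878 = 0.02867 mol
n(NaOH) used in back-titration = 0.03050 × 0.3714 = 0.01133 mol
n(HCl) left over = 0.01133 mol (1:1 ratio)
n(HCl) consumed by analyte = 0.02867 − 0.01133 = 0.01734 mol
From the 1:2 ratio, n(CaO) = 1/2 × 0.01734 = 8.671 × 10^-3 mol
mass of CaO = 8.671 × 10^-3 × 56.08 = 0.4863 g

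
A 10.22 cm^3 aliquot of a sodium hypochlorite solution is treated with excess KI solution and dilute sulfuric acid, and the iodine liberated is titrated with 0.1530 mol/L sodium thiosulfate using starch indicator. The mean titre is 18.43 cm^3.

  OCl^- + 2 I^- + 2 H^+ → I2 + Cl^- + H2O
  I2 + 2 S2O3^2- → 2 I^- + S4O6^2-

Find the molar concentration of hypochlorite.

0.1380 mol/L

n(S2O3^2-) = 0.01843 × 0.1530 = 2.820 × 10^-3 mol
n(I2) = n(S2O3^2-)/2 = 1.410 × 10^-3 mol
n(OCl^-) in the aliquot = 1.410 × 10^-3 mol (1:1 ratio)
[OCl^-] = 1.410 × 10^-3 / 0.01022 = 0.1380 mol/L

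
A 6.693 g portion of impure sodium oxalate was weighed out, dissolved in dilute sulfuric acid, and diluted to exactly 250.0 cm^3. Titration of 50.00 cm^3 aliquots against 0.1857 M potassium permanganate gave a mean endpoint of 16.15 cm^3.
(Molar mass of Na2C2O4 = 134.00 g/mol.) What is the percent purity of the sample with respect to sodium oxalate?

75.05 %

2 MnO4^- + 5 C2O4^2- + 16 H^+ → 2 Mn^2+ + 10 CO2 + 8 H2O
n(KMnO4) per titration = 0.01615 × 0.1857 = 2.999 × 10^-3 mol
From the 5:2 ratio, n(Na2C2O4) in each aliquot = 5/2 × 2.999 × 10^-3 = 7.498 × 10^-3 mol
n(Na2C2O4) in the whole flask = 7.498 × 10^-3 × 250.0/50.00 = 0.03749 mol
mass of Na2C2O4 = 0.03749 × 134.00 = 5.023 g
% Na2C2O4 = 5.023 / 6.693 × 100 = 75.05 %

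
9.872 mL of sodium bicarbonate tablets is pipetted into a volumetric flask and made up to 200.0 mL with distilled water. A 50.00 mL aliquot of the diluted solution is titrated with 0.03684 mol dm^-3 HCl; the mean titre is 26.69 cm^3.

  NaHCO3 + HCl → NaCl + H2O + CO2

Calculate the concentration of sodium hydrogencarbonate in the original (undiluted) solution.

0.3984 mol/L

n(HCl) = 0.02669 × 0.03684 = 9.833 × 10^-4 mol
n(NaHCO3) in the aliquot = 9.833 × 10^-4 mol (1:1 ratio)
[NaHCO3]_dilute = 9.833 × 10^-4 / 0.05000 = 0.01967 mol/L
Dilution factor = 200.0 / 9.872 = 20.26
[NaHCO3]_stock = 0.01967 × 20.26 = 0.3984 mol/L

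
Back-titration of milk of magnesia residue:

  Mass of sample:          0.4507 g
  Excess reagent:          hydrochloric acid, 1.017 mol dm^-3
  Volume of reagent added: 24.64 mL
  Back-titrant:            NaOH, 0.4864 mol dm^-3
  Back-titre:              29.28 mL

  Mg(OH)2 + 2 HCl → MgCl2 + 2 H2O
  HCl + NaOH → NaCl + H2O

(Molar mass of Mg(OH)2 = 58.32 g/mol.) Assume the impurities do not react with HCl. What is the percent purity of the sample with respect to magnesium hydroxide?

n(HCl) added = 0.02464 × 1.017 = 0.02506 mol
n(NaOH) used in back-titration = 0.02928 × 0.4864 = 0.01424 mol
n(HCl) left over = 0.01424 mol (1:1 ratio)
n(HCl) consumed by analyte = 0.02506 − 0.01424 = 0.01082 mol
From the 1:2 ratio, n(Mg(OH)2) = 1/2 × 0.01082 = 5.409 × 10^-3 mol
mass of Mg(OH)2 = 5.409 × 10^-3 × 58.32 = 0.3154 g
% Mg(OH)2 = 0.3154 / 0.4507 × 100 = 69.99 %

69.99 %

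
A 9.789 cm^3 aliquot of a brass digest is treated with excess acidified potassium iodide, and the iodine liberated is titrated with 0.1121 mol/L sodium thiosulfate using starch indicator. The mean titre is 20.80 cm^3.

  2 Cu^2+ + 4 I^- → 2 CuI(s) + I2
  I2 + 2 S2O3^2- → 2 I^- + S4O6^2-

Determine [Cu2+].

0.2382 mol/L

n(S2O3^2-) = 0.02080 × 0.1121 = 2.332 × 10^-3 mol
n(I2) = n(S2O3^2-)/2 = 1.166 × 10^-3 mol
From the 2:1 ratio, n(Cu2+) in the aliquot = 2/1 × 1.166 × 10^-3 = 2.332 × 10^-3 mol
[Cu2+] = 2.332 × 10^-3 / 0.009789 = 0.2382 mol/L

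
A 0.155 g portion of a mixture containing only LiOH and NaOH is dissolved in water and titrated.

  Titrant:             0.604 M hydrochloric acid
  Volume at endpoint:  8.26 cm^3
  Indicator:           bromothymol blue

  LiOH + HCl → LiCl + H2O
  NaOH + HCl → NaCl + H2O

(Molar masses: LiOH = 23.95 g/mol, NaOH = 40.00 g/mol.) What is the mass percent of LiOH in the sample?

n(HCl) = 0.00826 × 0.604 = 4.99 × 10^-3 mol
Let x = n(LiOH), y = n(NaOH).
Titrant: 1x + 1y = 4.99 × 10^-3;  mass: 23.95x + 40.00y = 0.155
Solving, x = 2.78 × 10^-3 mol, y = 2.21 × 10^-3 mol
mass of LiOH = 2.78 × 10^-3 × 23.95 = 0.0665 g
% LiOH = 0.0665 / 0.155 × 100 = 42.9 %

42.9 %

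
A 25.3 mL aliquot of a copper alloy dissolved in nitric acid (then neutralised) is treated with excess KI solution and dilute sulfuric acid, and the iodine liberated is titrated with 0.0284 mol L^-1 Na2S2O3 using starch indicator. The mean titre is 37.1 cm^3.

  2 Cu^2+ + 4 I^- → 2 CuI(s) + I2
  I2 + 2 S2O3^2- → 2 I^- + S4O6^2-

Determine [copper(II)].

0.0416 mol/L

n(S2O3^2-) = 0.0371 × 0.0284 = 1.05 × 10^-3 mol
n(I2) = n(S2O3^2-)/2 = 5.27 × 10^-4 mol
From the 2:1 ratio, n(Cu2+) in the aliquot = 2/1 × 5.27 × 10^-4 = 1.05 × 10^-3 mol
[Cu2+] = 1.05 × 10^-3 / 0.0253 = 0.0416 mol/L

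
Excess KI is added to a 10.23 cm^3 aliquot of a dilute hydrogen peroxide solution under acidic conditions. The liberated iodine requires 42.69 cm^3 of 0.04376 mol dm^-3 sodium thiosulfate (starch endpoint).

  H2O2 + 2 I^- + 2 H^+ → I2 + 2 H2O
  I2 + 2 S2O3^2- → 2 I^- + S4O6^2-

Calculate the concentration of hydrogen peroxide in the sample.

n(S2O3^2-) = 0.04269 × 0.04376 = 1.868 × 10^-3 mol
n(I2) = n(S2O3^2-)/2 = 9.341 × 10^-4 mol
n(H2O2) in the aliquot = 9.341 × 10^-4 mol (1:1 ratio)
[H2O2] = 9.341 × 10^-4 / 0.01023 = 0.09131 mol/L

0.09131 mol/L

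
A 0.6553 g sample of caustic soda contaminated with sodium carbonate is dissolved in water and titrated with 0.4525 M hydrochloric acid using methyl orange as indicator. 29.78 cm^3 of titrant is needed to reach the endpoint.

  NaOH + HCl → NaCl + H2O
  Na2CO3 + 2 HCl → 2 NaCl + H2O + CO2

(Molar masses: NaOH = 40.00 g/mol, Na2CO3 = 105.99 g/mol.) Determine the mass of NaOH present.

0.1811 g

n(HCl) = 0.02978 × 0.4525 = 0.01348 mol
Let x = n(NaOH), y = n(Na2CO3).
Titrant: 1x + 2y = 0.01348;  mass: 40.00x + 105.99y = 0.6553
Solving, x = 4.527 × 10^-3 mol, y = 4.474 × 10^-3 mol
mass of NaOH = 4.527 × 10^-3 × 40.00 = 0.1811 g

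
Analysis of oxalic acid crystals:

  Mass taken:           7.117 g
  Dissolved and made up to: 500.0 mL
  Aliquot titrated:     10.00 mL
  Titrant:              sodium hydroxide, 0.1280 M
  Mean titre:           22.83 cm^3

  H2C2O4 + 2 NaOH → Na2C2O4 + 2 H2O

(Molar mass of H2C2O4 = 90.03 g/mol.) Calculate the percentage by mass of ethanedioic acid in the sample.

n(NaOH) per titration = 0.02283 × 0.1280 = 2.922 × 10^-3 mol
From the 1:2 ratio, n(H2C2O4) in each aliquot = 1/2 × 2.922 × 10^-3 = 1.461 × 10^-3 mol
n(H2C2O4) in the whole flask = 1.461 × 10^-3 × 500.0/10.00 = 0.07306 mol
mass of H2C2O4 = 0.07306 × 90.03 = 6.577 g
% H2C2O4 = 6.577 / 7.117 × 100 = 92.42 %

92.42 %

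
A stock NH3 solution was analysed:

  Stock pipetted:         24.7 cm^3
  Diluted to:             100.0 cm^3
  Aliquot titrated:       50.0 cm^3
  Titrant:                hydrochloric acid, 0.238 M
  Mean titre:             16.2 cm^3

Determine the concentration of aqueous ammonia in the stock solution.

NH3 + HCl → NH4Cl
n(HCl) = 0.0162 × 0.238 = 3.86 × 10^-3 mol
n(NH3) in the aliquot = 3.86 × 10^-3 mol (1:1 ratio)
[NH3]_dilute = 3.86 × 10^-3 / 0.0500 = 0.0771 mol/L
Dilution factor = 100.0 / 24.7 = 4.049
[NH3]_stock = 0.0771 × 4.049 = 0.312 mol/L

0.312 M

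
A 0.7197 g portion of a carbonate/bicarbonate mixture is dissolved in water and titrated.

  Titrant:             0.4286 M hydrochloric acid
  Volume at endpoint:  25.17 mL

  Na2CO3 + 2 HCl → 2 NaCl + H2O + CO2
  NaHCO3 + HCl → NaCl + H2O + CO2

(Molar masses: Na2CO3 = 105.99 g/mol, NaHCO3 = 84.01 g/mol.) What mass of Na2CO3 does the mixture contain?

n(HCl) = 0.02517 × 0.4286 = 0.01079 mol
Let x = n(Na2CO3), y = n(NaHCO3).
Titrant: 2x + 1y = 0.01079;  mass: 105.99x + 84.01y = 0.7197
Solving, x = 3.008 × 10^-3 mol, y = 4.772 × 10^-3 mol
mass of Na2CO3 = 3.008 × 10^-3 × 105.99 = 0.3188 g

0.3188 g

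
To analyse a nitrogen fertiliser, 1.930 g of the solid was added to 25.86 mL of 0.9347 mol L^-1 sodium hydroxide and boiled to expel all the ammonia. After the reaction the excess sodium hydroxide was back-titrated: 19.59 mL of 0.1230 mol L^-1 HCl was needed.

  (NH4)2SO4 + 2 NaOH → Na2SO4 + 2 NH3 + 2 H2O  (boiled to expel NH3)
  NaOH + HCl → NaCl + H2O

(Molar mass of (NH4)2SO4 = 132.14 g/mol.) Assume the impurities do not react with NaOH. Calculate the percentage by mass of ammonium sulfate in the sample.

74.50 %

n(NaOH) added = 0.02586 × 0.9347 = 0.02417 mol
n(HCl) used in back-titration = 0.01959 × 0.1230 = 2.410 × 10^-3 mol
n(NaOH) left over = 2.410 × 10^-3 mol (1:1 ratio)
n(NaOH) consumed by analyte = 0.02417 − 2.410 × 10^-3 = 0.02176 mol
From the 1:2 ratio, n((NH4)2SO4) = 1/2 × 0.02176 = 0.01088 mol
mass of (NH4)2SO4 = 0.01088 × 132.14 = 1.438 g
% (NH4)2SO4 = 1.438 / 1.930 × 100 = 74.50 %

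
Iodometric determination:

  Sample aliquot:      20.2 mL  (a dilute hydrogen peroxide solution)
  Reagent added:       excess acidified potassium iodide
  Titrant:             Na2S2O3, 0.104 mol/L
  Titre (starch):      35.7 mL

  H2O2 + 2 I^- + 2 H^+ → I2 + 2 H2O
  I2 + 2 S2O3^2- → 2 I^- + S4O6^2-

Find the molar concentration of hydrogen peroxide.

n(S2O3^2-) = 0.0357 × 0.104 = 3.71 × 10^-3 mol
n(I2) = n(S2O3^2-)/2 = 1.86 × 10^-3 mol
n(H2O2) in the aliquot = 1.86 × 10^-3 mol (1:1 ratio)
[H2O2] = 1.86 × 10^-3 / 0.0202 = 0.0919 mol/L

0.0919 mol/L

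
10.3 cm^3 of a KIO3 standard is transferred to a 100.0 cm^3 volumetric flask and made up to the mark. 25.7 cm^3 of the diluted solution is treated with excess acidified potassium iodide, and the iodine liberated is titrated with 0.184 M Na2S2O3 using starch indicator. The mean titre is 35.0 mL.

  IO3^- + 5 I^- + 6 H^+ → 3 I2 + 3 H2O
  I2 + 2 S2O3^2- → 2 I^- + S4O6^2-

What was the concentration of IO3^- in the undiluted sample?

0.405 M

n(S2O3^2-) = 0.0350 × 0.184 = 6.44 × 10^-3 mol
n(I2) = n(S2O3^2-)/2 = 3.22 × 10^-3 mol
From the 1:3 ratio, n(IO3^-) in the aliquot = 1/3 × 3.22 × 10^-3 = 1.07 × 10^-3 mol
[IO3^-]_dilute = 1.07 × 10^-3 / 0.0257 = 0.0418 mol/L
[IO3^-]_original = 0.0418 × 100.0/10.3 = 0.405 mol/L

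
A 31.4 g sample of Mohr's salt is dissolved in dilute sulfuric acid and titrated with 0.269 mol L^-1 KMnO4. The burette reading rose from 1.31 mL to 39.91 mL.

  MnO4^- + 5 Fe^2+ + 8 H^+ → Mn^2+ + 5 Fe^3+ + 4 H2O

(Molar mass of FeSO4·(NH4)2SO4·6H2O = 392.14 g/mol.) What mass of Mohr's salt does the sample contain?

n(KMnO4) = 0.0386 L × 0.269 mol/L = 0.0104 mol
From the 5:1 ratio, n(FeSO4·(NH4)2SO4·6H2O) = 5/1 × 0.0104 = 0.0519 mol
mass of FeSO4·(NH4)2SO4·6H2O = 0.0519 × 392.14 g/mol = 20.4 g

20.4 g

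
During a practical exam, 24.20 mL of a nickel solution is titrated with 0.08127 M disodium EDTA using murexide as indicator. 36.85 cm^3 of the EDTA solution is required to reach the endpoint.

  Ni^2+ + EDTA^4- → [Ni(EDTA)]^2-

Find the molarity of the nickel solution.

n(EDTA) = 0.03685 L × 0.08127 mol/L = 2.995 × 10^-3 mol
n(Ni2+) = 2.995 × 10^-3 mol (1:1 mole ratio)
[Ni2+] = 2.995 × 10^-3 mol / 0.02420 L = 0.1238 mol/L

0.1238 M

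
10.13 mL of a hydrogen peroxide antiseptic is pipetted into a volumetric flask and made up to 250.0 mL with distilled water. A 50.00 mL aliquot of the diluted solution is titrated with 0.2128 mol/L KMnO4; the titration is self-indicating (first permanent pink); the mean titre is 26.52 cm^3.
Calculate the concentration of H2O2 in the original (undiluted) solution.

2 MnO4^- + 5 H2O2 + 6 H^+ → 2 Mn^2+ + 5 O2 + 8 H2O
n(KMnO4) = 0.02652 × 0.2128 = 5.643 × 10^-3 mol
From the 5:2 ratio, n(H2O2) in the aliquot = 5/2 × 5.643 × 10^-3 = 0.01411 mol
[H2O2]_dilute = 0.01411 / 0.05000 = 0.2822 mol/L
Dilution factor = 250.0 / 10.13 = 24.68
[H2O2]_stock = 0.2822 × 24.68 = 6.964 mol/L

6.964 mol/L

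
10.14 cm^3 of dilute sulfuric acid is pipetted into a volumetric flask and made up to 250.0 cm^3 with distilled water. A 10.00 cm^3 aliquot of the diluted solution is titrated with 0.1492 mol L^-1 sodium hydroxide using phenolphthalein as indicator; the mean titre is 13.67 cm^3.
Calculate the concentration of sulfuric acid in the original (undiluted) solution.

2.514 mol/L

H2SO4 + 2 NaOH → Na2SO4 + 2 H2O
n(NaOH) = 0.01367 × 0.1492 = 2.040 × 10^-3 mol
From the 1:2 ratio, n(H2SO4) in the aliquot = 1/2 × 2.040 × 10^-3 = 1.020 × 10^-3 mol
[H2SO4]_dilute = 1.020 × 10^-3 / 0.01000 = 0.1020 mol/L
Dilution factor = 250.0 / 10.14 = 24.65
[H2SO4]_stock = 0.1020 × 24.65 = 2.514 mol/L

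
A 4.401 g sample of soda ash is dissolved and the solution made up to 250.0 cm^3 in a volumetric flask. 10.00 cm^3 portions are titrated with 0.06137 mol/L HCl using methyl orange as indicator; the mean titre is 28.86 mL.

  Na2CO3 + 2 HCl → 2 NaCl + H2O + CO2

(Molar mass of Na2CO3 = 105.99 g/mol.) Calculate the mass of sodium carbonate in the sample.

n(HCl) per titration = 0.02886 × 0.06137 = 1.771 × 10^-3 mol
From the 1:2 ratio, n(Na2CO3) in each aliquot = 1/2 × 1.771 × 10^-3 = 8.856 × 10^-4 mol
n(Na2CO3) in the whole flask = 8.856 × 10^-4 × 250.0/10.00 = 0.02214 mol
mass of Na2CO3 = 0.02214 × 105.99 = 2.347 g

2.347 g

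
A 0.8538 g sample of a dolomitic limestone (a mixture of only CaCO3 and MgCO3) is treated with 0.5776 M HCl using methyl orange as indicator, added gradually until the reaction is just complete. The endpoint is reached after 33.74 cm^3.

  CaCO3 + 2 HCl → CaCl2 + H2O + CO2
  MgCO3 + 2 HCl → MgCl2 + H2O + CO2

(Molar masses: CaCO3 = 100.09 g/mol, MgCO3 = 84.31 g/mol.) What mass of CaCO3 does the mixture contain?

n(HCl) = 0.03374 × 0.5776 = 0.01949 mol
Let x = n(CaCO3), y = n(MgCO3).
Titrant: 2x + 2y = 0.01949;  mass: 100.09x + 84.31y = 0.8538
Solving, x = 2.045 × 10^-3 mol, y = 7.699 × 10^-3 mol
mass of CaCO3 = 2.045 × 10^-3 × 100.09 = 0.2047 g

0.2047 g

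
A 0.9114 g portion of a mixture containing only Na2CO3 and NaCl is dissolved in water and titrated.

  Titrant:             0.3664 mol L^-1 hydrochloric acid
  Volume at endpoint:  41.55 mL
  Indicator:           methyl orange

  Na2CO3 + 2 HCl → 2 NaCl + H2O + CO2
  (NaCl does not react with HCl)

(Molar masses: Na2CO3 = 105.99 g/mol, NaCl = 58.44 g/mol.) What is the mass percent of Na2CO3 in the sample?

88.52 %

n(HCl) = 0.04155 × 0.3664 = 0.01522 mol
Let x = n(Na2CO3), y = n(NaCl).
Titrant: 2x = 0.01522;  mass: 105.99x + 58.44y = 0.9114
Solving, x = 7.612 × 10^-3 mol, y = 1.790 × 10^-3 mol
mass of Na2CO3 = 7.612 × 10^-3 × 105.99 = 0.8068 g
% Na2CO3 = 0.8068 / 0.9114 × 100 = 88.52 %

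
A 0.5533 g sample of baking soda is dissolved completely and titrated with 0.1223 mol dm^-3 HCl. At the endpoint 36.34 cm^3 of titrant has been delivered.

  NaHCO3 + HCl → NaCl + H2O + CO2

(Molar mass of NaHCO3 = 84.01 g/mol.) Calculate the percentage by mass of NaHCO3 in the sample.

67.48 %

n(HCl) = 0.03634 L × 0.1223 mol/L = 4.444 × 10^-3 mol
n(NaHCO3) = 4.444 × 10^-3 mol (1:1 ratio)
mass of NaHCO3 = 4.444 × 10^-3 × 84.01 g/mol = 0.3734 g
% NaHCO3 = 0.3734 / 0.5533 × 100 = 67.48 %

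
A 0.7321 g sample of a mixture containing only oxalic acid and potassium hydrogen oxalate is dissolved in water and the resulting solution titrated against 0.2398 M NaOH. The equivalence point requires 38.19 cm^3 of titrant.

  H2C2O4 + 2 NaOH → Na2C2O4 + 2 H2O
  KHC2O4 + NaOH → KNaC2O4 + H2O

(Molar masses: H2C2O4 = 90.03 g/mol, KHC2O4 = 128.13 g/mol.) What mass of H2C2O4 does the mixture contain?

n(NaOH) = 0.03819 × 0.2398 = 9.158 × 10^-3 mol
Let x = n(H2C2O4), y = n(KHC2O4).
Titrant: 2x + 1y = 9.158 × 10^-3;  mass: 90.03x + 128.13y = 0.7321
Solving, x = 2.655 × 10^-3 mol, y = 3.848 × 10^-3 mol
mass of H2C2O4 = 2.655 × 10^-3 × 90.03 = 0.2390 g

0.2390 g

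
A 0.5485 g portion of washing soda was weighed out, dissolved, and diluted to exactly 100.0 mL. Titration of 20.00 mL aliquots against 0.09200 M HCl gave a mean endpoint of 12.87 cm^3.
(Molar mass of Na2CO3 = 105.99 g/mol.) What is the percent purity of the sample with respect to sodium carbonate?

Na2CO3 + 2 HCl → 2 NaCl + H2O + CO2
n(HCl) per titration = 0.01287 × 0.09200 = 1.184 × 10^-3 mol
From the 1:2 ratio, n(Na2CO3) in each aliquot = 1/2 × 1.184 × 10^-3 = 5.920 × 10^-4 mol
n(Na2CO3) in the whole flask = 5.920 × 10^-4 × 100.0/20.00 = 2.960 × 10^-3 mol
mass of Na2CO3 = 2.960 × 10^-3 × 105.99 = 0.3137 g
% Na2CO3 = 0.3137 / 0.5485 × 100 = 57.20 %

57.20 %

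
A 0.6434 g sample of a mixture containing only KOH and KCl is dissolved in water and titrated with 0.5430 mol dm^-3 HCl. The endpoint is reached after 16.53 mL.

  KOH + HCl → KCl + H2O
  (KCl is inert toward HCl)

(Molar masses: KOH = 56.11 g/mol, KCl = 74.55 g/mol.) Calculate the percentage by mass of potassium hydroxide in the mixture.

78.28 %

n(HCl) = 0.01653 × 0.5430 = 8.976 × 10^-3 mol
Let x = n(KOH), y = n(KCl).
Titrant: 1x = 8.976 × 10^-3;  mass: 56.11x + 74.55y = 0.6434
Solving, x = 8.976 × 10^-3 mol, y = 1.875 × 10^-3 mol
mass of KOH = 8.976 × 10^-3 × 56.11 = 0.5036 g
% KOH = 0.5036 / 0.6434 × 100 = 78.28 %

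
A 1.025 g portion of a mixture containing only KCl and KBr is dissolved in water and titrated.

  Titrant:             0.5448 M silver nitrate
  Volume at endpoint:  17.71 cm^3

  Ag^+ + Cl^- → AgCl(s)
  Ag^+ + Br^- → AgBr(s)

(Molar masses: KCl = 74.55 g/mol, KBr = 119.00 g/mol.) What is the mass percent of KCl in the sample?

n(AgNO3) = 0.01771 × 0.5448 = 9.648 × 10^-3 mol
Let x = n(KCl), y = n(KBr).
Titrant: 1x + 1y = 9.648 × 10^-3;  mass: 74.55x + 119.00y = 1.025
Solving, x = 2.771 × 10^-3 mol, y = 6.878 × 10^-3 mol
mass of KCl = 2.771 × 10^-3 × 74.55 = 0.2066 g
% KCl = 0.2066 / 1.025 × 100 = 20.15 %

20.15 %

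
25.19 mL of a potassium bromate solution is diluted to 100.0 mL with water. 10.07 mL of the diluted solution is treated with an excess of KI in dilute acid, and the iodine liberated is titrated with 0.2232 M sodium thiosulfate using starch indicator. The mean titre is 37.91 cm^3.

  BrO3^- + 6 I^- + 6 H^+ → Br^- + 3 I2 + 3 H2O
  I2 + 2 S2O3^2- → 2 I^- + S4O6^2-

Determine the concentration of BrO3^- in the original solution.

0.5560 M

n(S2O3^2-) = 0.03791 × 0.2232 = 8.462 × 10^-3 mol
n(I2) = n(S2O3^2-)/2 = 4.231 × 10^-3 mol
From the 1:3 ratio, n(BrO3^-) in the aliquot = 1/3 × 4.231 × 10^-3 = 1.410 × 10^-3 mol
[BrO3^-]_dilute = 1.410 × 10^-3 / 0.01007 = 0.1400 mol/L
[BrO3^-]_original = 0.1400 × 100.0/25.19 = 0.5560 mol/L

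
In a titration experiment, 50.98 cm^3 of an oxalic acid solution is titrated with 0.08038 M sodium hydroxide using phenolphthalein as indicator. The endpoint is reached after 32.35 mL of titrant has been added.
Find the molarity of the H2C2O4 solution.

0.02550 M

H2C2O4 + 2 NaOH → Na2C2O4 + 2 H2O
n(NaOH) = 0.03235 L × 0.08038 mol/L = 2.600 × 10^-3 mol
From the 1:2 mole ratio, n(H2C2O4) = 1/2 × 2.600 × 10^-3 = 1.300 × 10^-3 mol
[H2C2O4] = 1.300 × 10^-3 mol / 0.05098 L = 0.02550 mol/L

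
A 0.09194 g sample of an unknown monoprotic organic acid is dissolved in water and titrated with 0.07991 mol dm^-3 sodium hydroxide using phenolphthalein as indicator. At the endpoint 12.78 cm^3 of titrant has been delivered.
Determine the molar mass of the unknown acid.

90.03 g/mol

n(NaOH) = 0.01278 L × 0.07991 mol/L = 1.021 × 10^-3 mol
n(HA) = 1.021 × 10^-3 mol (1:1 ratio)
M = m / n = 0.09194 g / 1.021 × 10^-3 mol = 90.03 g/mol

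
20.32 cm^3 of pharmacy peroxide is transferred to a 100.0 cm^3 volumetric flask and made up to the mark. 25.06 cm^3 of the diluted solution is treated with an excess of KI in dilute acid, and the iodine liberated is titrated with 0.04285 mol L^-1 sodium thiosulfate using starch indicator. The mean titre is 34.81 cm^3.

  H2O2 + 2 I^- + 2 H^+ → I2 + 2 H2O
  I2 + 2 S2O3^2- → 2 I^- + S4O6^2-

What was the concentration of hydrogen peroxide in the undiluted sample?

n(S2O3^2-) = 0.03481 × 0.04285 = 1.492 × 10^-3 mol
n(I2) = n(S2O3^2-)/2 = 7.458 × 10^-4 mol
n(H2O2) in the aliquot = 7.458 × 10^-4 mol (1:1 ratio)
[H2O2]_dilute = 7.458 × 10^-4 / 0.02506 = 0.02976 mol/L
[H2O2]_original = 0.02976 × 100.0/20.32 = 0.1465 mol/L

0.1465 mol/L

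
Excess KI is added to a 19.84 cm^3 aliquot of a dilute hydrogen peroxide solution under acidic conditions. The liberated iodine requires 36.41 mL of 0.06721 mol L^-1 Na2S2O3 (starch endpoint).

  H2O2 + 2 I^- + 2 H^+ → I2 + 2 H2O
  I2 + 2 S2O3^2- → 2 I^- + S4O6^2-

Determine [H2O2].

n(S2O3^2-) = 0.03641 × 0.06721 = 2.447 × 10^-3 mol
n(I2) = n(S2O3^2-)/2 = 1.224 × 10^-3 mol
n(H2O2) in the aliquot = 1.224 × 10^-3 mol (1:1 ratio)
[H2O2] = 1.224 × 10^-3 / 0.01984 = 0.06167 mol/L

0.06167 mol/L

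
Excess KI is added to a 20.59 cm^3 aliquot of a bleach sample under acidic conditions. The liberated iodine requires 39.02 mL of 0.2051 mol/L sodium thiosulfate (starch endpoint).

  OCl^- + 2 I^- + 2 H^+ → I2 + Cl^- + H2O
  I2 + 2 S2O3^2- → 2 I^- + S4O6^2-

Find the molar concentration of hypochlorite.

0.1943 mol/L

n(S2O3^2-) = 0.03902 × 0.2051 = 8.003 × 10^-3 mol
n(I2) = n(S2O3^2-)/2 = 4.002 × 10^-3 mol
n(OCl^-) in the aliquot = 4.002 × 10^-3 mol (1:1 ratio)
[OCl^-] = 4.002 × 10^-3 / 0.02059 = 0.1943 mol/L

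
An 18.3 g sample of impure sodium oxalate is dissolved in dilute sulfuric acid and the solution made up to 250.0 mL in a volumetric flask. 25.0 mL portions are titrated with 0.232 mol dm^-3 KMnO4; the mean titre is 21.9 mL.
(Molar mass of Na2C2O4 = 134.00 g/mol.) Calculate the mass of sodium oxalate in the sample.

2 MnO4^- + 5 C2O4^2- + 16 H^+ → 2 Mn^2+ + 10 CO2 + 8 H2O
n(KMnO4) per titration = 0.0219 × 0.232 = 5.08 × 10^-3 mol
From the 5:2 ratio, n(Na2C2O4) in each aliquot = 5/2 × 5.08 × 10^-3 = 0.0127 mol
n(Na2C2O4) in the whole flask = 0.0127 × 250.0/25.0 = 0.127 mol
mass of Na2C2O4 = 0.127 × 134.00 = 17.0 g

17.0 g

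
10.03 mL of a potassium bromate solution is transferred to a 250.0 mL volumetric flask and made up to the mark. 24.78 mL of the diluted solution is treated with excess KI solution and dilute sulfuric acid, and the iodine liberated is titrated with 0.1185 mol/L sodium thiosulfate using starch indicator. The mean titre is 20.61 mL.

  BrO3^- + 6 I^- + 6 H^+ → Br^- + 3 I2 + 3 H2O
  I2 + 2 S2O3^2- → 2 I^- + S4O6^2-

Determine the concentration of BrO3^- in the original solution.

0.4094 mol/L

n(S2O3^2-) = 0.02061 × 0.1185 = 2.442 × 10^-3 mol
n(I2) = n(S2O3^2-)/2 = 1.221 × 10^-3 mol
From the 1:3 ratio, n(BrO3^-) in the aliquot = 1/3 × 1.221 × 10^-3 = 4.070 × 10^-4 mol
[BrO3^-]_dilute = 4.070 × 10^-4 / 0.02478 = 0.01643 mol/L
[BrO3^-]_original = 0.01643 × 250.0/10.03 = 0.4094 mol/L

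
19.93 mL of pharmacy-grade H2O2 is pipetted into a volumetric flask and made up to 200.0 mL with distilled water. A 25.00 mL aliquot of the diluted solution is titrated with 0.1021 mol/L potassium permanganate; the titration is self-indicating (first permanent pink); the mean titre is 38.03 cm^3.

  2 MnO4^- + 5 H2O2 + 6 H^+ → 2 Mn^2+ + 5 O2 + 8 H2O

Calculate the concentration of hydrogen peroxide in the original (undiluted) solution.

3.897 mol/L

n(KMnO4) = 0.03803 × 0.1021 = 3.883 × 10^-3 mol
From the 5:2 ratio, n(H2O2) in the aliquot = 5/2 × 3.883 × 10^-3 = 9.707 × 10^-3 mol
[H2O2]_dilute = 9.707 × 10^-3 / 0.02500 = 0.3883 mol/L
Dilution factor = 200.0 / 19.93 = 10.04
[H2O2]_stock = 0.3883 × 10.04 = 3.897 mol/L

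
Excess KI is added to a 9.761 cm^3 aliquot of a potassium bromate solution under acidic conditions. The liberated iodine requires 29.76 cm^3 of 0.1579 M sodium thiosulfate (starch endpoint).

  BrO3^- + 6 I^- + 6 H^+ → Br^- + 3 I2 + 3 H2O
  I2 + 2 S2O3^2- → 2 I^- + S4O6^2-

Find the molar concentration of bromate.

0.08024 M

n(S2O3^2-) = 0.02976 × 0.1579 = 4.699 × 10^-3 mol
n(I2) = n(S2O3^2-)/2 = 2.350 × 10^-3 mol
From the 1:3 ratio, n(BrO3^-) in the aliquot = 1/3 × 2.350 × 10^-3 = 7.832 × 10^-4 mol
[BrO3^-] = 7.832 × 10^-4 / 0.009761 = 0.08024 mol/L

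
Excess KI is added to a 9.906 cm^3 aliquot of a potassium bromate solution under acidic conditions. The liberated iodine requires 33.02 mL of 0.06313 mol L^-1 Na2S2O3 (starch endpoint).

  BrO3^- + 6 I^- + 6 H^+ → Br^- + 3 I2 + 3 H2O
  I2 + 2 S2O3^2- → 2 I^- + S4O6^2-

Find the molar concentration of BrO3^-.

0.03507 mol/L

n(S2O3^2-) = 0.03302 × 0.06313 = 2.085 × 10^-3 mol
n(I2) = n(S2O3^2-)/2 = 1.042 × 10^-3 mol
From the 1:3 ratio, n(BrO3^-) in the aliquot = 1/3 × 1.042 × 10^-3 = 3.474 × 10^-4 mol
[BrO3^-] = 3.474 × 10^-4 / 0.009906 = 0.03507 mol/L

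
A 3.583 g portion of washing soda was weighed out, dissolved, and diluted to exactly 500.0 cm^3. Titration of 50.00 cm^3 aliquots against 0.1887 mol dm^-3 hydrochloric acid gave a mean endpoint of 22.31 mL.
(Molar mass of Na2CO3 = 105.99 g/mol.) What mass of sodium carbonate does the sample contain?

Na2CO3 + 2 HCl → 2 NaCl + H2O + CO2
n(HCl) per titration = 0.02231 × 0.1887 = 4.210 × 10^-3 mol
From the 1:2 ratio, n(Na2CO3) in each aliquot = 1/2 × 4.210 × 10^-3 = 2.105 × 10^-3 mol
n(Na2CO3) in the whole flask = 2.105 × 10^-3 × 500.0/50.00 = 0.02105 mol
mass of Na2CO3 = 0.02105 × 105.99 = 2.231 g

2.231 g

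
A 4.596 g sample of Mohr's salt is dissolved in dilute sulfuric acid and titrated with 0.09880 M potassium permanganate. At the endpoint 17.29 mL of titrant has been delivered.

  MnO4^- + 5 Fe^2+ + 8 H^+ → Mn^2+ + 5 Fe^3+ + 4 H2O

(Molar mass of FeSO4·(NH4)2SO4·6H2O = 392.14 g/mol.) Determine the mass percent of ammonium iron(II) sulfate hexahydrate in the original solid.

72.88 %

n(KMnO4) = 0.01729 L × 0.09880 mol/L = 1.708 × 10^-3 mol
From the 5:1 ratio, n(FeSO4·(NH4)2SO4·6H2O) = 5/1 × 1.708 × 10^-3 = 8.541 × 10^-3 mol
mass of FeSO4·(NH4)2SO4·6H2O = 8.541 × 10^-3 × 392.14 g/mol = 3.349 g
% FeSO4·(NH4)2SO4·6H2O = 3.349 / 4.596 × 100 = 72.88 %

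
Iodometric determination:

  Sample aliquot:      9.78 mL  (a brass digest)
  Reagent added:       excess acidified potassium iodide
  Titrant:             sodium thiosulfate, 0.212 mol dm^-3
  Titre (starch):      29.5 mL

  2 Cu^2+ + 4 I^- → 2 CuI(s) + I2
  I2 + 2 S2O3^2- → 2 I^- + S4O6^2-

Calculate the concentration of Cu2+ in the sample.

0.639 mol/L

n(S2O3^2-) = 0.0295 × 0.212 = 6.25 × 10^-3 mol
n(I2) = n(S2O3^2-)/2 = 3.13 × 10^-3 mol
From the 2:1 ratio, n(Cu2+) in the aliquot = 2/1 × 3.13 × 10^-3 = 6.25 × 10^-3 mol
[Cu2+] = 6.25 × 10^-3 / 0.00978 = 0.639 mol/L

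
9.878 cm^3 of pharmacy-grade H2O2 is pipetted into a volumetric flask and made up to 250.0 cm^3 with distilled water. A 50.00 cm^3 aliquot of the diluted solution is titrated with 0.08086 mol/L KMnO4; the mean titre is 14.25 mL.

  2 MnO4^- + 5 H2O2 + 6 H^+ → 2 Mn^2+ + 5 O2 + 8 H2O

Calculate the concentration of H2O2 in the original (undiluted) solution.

1.458 mol/L

n(KMnO4) = 0.01425 × 0.08086 = 1.152 × 10^-3 mol
From the 5:2 ratio, n(H2O2) in the aliquot = 5/2 × 1.152 × 10^-3 = 2.881 × 10^-3 mol
[H2O2]_dilute = 2.881 × 10^-3 / 0.05000 = 0.05761 mol/L
Dilution factor = 250.0 / 9.878 = 25.31
[H2O2]_stock = 0.05761 × 25.31 = 1.458 mol/L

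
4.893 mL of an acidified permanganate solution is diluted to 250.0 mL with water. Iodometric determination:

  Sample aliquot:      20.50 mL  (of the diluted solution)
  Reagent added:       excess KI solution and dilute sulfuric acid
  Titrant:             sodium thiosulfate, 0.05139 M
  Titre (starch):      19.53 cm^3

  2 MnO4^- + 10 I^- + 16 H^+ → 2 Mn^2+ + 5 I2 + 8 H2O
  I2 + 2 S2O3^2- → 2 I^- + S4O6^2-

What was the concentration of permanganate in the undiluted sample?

n(S2O3^2-) = 0.01953 × 0.05139 = 1.004 × 10^-3 mol
n(I2) = n(S2O3^2-)/2 = 5.018 × 10^-4 mol
From the 2:5 ratio, n(MnO4^-) in the aliquot = 2/5 × 5.018 × 10^-4 = 2.007 × 10^-4 mol
[MnO4^-]_dilute = 2.007 × 10^-4 / 0.02050 = 0.009792 mol/L
[MnO4^-]_original = 0.009792 × 250.0/4.893 = 0.5003 mol/L

0.5003 M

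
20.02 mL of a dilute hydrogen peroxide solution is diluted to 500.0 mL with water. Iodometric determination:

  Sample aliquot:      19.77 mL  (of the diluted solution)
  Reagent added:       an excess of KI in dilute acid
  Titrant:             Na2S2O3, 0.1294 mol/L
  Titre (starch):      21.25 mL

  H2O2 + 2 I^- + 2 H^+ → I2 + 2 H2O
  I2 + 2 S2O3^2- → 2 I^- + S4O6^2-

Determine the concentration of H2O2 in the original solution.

n(S2O3^2-) = 0.02125 × 0.1294 = 2.750 × 10^-3 mol
n(I2) = n(S2O3^2-)/2 = 1.375 × 10^-3 mol
n(H2O2) in the aliquot = 1.375 × 10^-3 mol (1:1 ratio)
[H2O2]_dilute = 1.375 × 10^-3 / 0.01977 = 0.06954 mol/L
[H2O2]_original = 0.06954 × 500.0/20.02 = 1.737 mol/L

1.737 mol/L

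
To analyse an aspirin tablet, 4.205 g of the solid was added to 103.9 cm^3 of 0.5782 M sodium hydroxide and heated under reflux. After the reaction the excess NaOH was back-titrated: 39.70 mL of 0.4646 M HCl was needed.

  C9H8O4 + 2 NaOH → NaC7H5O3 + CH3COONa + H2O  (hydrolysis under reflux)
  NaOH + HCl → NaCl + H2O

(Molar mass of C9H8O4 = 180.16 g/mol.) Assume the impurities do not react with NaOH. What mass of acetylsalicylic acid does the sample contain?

3.750 g

n(NaOH) added = 0.1039 × 0.5782 = 0.06007 mol
n(HCl) used in back-titration = 0.03970 × 0.4646 = 0.01844 mol
n(NaOH) left over = 0.01844 mol (1:1 ratio)
n(NaOH) consumed by analyte = 0.06007 − 0.01844 = 0.04163 mol
From the 1:2 ratio, n(C9H8O4) = 1/2 × 0.04163 = 0.02082 mol
mass of C9H8O4 = 0.02082 × 180.16 = 3.750 g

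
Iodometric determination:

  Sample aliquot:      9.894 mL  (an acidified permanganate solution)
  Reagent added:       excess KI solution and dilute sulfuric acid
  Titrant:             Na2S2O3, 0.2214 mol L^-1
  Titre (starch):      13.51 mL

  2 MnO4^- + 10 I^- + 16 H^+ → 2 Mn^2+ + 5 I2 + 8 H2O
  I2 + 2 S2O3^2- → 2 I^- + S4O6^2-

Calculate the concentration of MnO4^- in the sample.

0.06046 mol/L

n(S2O3^2-) = 0.01351 × 0.2214 = 2.991 × 10^-3 mol
n(I2) = n(S2O3^2-)/2 = 1.496 × 10^-3 mol
From the 2:5 ratio, n(MnO4^-) in the aliquot = 2/5 × 1.496 × 10^-3 = 5.982 × 10^-4 mol
[MnO4^-] = 5.982 × 10^-4 / 0.009894 = 0.06046 mol/L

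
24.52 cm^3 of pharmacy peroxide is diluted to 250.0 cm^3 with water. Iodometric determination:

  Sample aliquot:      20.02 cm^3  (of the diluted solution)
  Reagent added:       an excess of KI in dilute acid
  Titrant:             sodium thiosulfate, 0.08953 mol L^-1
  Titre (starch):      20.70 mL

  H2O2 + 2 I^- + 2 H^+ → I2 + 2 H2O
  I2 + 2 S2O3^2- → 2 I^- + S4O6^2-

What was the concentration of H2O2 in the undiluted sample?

0.4719 mol/L

n(S2O3^2-) = 0.02070 × 0.08953 = 1.853 × 10^-3 mol
n(I2) = n(S2O3^2-)/2 = 9.266 × 10^-4 mol
n(H2O2) in the aliquot = 9.266 × 10^-4 mol (1:1 ratio)
[H2O2]_dilute = 9.266 × 10^-4 / 0.02002 = 0.04629 mol/L
[H2O2]_original = 0.04629 × 250.0/24.52 = 0.4719 mol/L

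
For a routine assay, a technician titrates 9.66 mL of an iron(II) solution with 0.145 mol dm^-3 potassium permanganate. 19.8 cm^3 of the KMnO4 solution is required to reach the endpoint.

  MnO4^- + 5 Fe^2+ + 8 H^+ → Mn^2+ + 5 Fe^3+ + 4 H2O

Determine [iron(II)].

1.49 mol/L

n(KMnO4) = 0.0198 L × 0.145 mol/L = 2.87 × 10^-3 mol
From the 5:1 mole ratio, n(Fe2+) = 5/1 × 2.87 × 10^-3 = 0.0144 mol
[Fe2+] = 0.0144 mol / 0.00966 L = 1.49 mol/L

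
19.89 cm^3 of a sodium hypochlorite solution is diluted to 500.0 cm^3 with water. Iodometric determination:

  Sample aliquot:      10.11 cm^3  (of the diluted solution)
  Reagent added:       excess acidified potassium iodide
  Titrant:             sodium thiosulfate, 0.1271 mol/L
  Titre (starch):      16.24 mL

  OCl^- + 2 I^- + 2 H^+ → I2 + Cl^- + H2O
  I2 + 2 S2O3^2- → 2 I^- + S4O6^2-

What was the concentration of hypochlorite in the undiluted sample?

n(S2O3^2-) = 0.01624 × 0.1271 = 2.064 × 10^-3 mol
n(I2) = n(S2O3^2-)/2 = 1.032 × 10^-3 mol
n(OCl^-) in the aliquot = 1.032 × 10^-3 mol (1:1 ratio)
[OCl^-]_dilute = 1.032 × 10^-3 / 0.01011 = 0.1021 mol/L
[OCl^-]_original = 0.1021 × 500.0/19.89 = 2.566 mol/L

2.566 mol/L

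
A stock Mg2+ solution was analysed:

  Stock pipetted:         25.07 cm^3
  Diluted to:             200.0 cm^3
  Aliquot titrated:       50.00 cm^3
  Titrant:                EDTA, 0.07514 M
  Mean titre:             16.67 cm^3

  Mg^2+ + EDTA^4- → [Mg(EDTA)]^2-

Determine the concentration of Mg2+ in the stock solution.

n(EDTA) = 0.01667 × 0.07514 = 1.253 × 10^-3 mol
n(Mg2+) in the aliquot = 1.253 × 10^-3 mol (1:1 ratio)
[Mg2+]_dilute = 1.253 × 10^-3 / 0.05000 = 0.02505 mol/L
Dilution factor = 200.0 / 25.07 = 7.978
[Mg2+]_stock = 0.02505 × 7.978 = 0.1999 mol/L

0.1999 M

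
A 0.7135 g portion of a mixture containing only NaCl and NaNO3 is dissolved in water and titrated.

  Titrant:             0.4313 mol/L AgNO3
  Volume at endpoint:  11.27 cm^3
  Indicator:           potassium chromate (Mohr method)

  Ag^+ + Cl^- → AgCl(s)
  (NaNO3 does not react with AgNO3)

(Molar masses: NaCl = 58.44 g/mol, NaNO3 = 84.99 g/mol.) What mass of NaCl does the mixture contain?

0.2841 g

n(AgNO3) = 0.01127 × 0.4313 = 4.861 × 10^-3 mol
Let x = n(NaCl), y = n(NaNO3).
Titrant: 1x = 4.861 × 10^-3;  mass: 58.44x + 84.99y = 0.7135
Solving, x = 4.861 × 10^-3 mol, y = 5.053 × 10^-3 mol
mass of NaCl = 4.861 × 10^-3 × 58.44 = 0.2841 g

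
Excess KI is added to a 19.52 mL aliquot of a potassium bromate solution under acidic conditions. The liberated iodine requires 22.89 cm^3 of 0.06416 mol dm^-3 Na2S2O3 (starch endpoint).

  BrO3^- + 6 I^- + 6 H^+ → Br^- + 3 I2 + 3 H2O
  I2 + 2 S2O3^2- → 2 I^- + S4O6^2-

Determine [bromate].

n(S2O3^2-) = 0.02289 × 0.06416 = 1.469 × 10^-3 mol
n(I2) = n(S2O3^2-)/2 = 7.343 × 10^-4 mol
From the 1:3 ratio, n(BrO3^-) in the aliquot = 1/3 × 7.343 × 10^-4 = 2.448 × 10^-4 mol
[BrO3^-] = 2.448 × 10^-4 / 0.01952 = 0.01254 mol/L

0.01254 mol/L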